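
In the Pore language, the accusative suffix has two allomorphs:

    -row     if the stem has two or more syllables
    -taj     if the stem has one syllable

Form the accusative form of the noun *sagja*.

sagjarow

*sagja* (2 syllables) → -row → *sagjarow*.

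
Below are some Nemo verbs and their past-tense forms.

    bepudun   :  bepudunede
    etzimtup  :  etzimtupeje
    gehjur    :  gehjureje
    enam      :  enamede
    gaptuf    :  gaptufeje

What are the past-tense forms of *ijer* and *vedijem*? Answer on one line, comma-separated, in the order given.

The alternation tracks the final consonant of the stem — -ede when the stem ends in a nasal (*bepudun*, *enam*); -eje when the stem ends in a non-nasal consonant (*etzimtup*, *gehjur*, *gaptuf*).
*ijer*: final consonant = /r/, non-nasal → -eje → *ijereje*.
*vedijem* — final consonant /m/ (a nasal) → -ede → *vedijemede*.

ijereje, vedijemede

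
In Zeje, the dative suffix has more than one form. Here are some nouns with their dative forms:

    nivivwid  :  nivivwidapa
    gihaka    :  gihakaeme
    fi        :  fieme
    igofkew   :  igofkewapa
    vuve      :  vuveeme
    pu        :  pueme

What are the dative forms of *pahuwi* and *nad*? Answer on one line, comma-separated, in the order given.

The suffix is conditioned by the final sound: -apa when the stem ends in a consonant (*nivivwid*, *igofkew*); -eme when the stem ends in a vowel (*gihaka*, *fi*, *vuve*, *pu*).
The final sound of *pahuwi* is /i/, which is a vowel, so the suffix is -eme, giving *pahuwieme*.
*nad*: final sound = /d/, a consonant → -apa → *nadapa*.

pahuwieme, nadapa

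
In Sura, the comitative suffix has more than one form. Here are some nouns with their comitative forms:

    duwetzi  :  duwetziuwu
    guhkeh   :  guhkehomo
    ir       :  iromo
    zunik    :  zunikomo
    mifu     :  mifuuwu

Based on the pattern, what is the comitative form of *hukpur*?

The alternation tracks the final sound of the stem — -omo when the stem ends in a consonant (*guhkeh*, *ir*, *zunik*); -uwu when the stem ends in a vowel (*duwetzi*, *mifu*).
*hukpur*: final sound = /r/, a consonant → -omo → *hukpuromo*.

hukpuromo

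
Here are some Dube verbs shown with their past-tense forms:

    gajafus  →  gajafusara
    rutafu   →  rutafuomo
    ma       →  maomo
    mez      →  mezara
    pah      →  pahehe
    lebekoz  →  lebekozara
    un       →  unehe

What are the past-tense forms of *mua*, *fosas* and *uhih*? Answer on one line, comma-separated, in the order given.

The alternation tracks the final sound of the stem — -ara when the stem ends in a sibilant (*gajafus*, *mez*, *lebekoz*); -ehe when the stem ends in a non-sibilant consonant (*pah*, *un*); -omo when the stem ends in a vowel (*rutafu*, *ma*).
*mua* — final sound /a/ (a vowel) → -omo → *muaomo*.
Since the final sound of *fosas* is /s/ (a sibilant), it takes -ara, giving *fosasara*.
*uhih* — final sound /h/ (a non-sibilant consonant) → -ehe → *uhihehe*.

muaomo, fosasara, uhihehe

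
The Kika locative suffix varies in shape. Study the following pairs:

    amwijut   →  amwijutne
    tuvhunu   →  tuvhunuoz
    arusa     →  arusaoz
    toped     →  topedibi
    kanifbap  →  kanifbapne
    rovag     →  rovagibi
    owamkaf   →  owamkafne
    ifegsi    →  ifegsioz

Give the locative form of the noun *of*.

The alternation tracks the final sound of the stem — -ne when the stem ends in a voiceless consonant (*amwijut*, *kanifbap*, *owamkaf*); -ibi when the stem ends in a voiced consonant (*toped*, *rovag*); -oz when the stem ends in a vowel (*tuvhunu*, *arusa*, *ifegsi*).
The final sound of *of* is /f/, which is a voiceless consonant, so the suffix is -ne, giving *ofne*.

ofne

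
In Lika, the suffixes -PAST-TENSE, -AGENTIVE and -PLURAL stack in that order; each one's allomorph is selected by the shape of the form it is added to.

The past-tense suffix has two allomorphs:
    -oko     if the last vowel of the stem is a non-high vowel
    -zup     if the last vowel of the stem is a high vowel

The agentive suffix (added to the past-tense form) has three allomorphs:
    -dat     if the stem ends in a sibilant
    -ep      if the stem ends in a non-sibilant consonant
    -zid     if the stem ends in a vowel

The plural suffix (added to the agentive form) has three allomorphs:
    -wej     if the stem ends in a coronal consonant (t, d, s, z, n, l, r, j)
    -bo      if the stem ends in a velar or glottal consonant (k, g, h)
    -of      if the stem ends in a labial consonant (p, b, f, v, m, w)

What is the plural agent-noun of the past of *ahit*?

The last vowel of *ahit* is /i/, which is a high vowel, so the past-tense suffix is -zup, giving *ahitzup*.
The final sound of the past-tense form *ahitzup* is /p/, which is a non-sibilant consonant, so the agentive suffix is -ep, giving *ahitzupep*.
Since the final consonant of the agentive form *ahitzupep* is /p/ (labial), it takes -of, giving *ahitzupepof*.

ahitzupepof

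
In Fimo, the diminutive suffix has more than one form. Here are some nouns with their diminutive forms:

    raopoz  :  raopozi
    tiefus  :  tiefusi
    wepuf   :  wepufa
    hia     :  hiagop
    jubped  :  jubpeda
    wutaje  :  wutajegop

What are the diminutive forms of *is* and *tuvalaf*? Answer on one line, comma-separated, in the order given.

isi, tuvalafa

The alternation tracks the final sound of the stem — -i when the stem ends in a sibilant (*raopoz*, *tiefus*); -a when the stem ends in a non-sibilant consonant (*wepuf*, *jubped*); -gop when the stem ends in a vowel (*hia*, *wutaje*).
*is* — final sound /s/ (a sibilant) → -i → *isi*.
*tuvalaf* — final sound /f/ (a non-sibilant consonant) → -a → *tuvalafa*.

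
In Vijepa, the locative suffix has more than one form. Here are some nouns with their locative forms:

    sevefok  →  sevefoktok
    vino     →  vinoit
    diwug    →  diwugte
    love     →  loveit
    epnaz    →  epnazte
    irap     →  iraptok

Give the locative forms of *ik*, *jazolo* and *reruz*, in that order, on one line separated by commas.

The suffix is conditioned by the final sound: -tok when the stem ends in a voiceless consonant (*sevefok*, *irap*); -te when the stem ends in a voiced consonant (*diwug*, *epnaz*); -it when the stem ends in a vowel (*vino*, *love*).
Since the final sound of *ik* is /k/ (a voiceless consonant), it takes -tok, giving *iktok*.
Since the final sound of *jazolo* is /o/ (a vowel), it takes -it, giving *jazoloit*.
*reruz*: final sound = /z/, a voiced consonant → -te → *reruzte*.

iktok, jazoloit, reruzte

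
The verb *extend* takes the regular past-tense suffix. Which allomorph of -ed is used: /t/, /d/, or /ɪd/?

The stem *extend* ends in /t/ or /d/.
The -ed suffix is realized as /ɪd/ after /t, d/; as /t/ after other voiceless consonants; and as /d/ after other voiced sounds.
So -ed on *extend* is pronounced /ɪd/.

/ɪd/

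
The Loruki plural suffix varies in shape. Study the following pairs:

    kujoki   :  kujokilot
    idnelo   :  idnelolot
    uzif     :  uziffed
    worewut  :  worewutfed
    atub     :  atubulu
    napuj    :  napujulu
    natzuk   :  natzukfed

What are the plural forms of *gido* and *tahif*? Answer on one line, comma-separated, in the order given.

gidolot, tahiffed

The pattern is voicing of the final sound: -fed when the stem ends in a voiceless consonant (*uzif*, *worewut*, *natzuk*); -ulu when the stem ends in a voiced consonant (*atub*, *napuj*); -lot when the stem ends in a vowel (*kujoki*, *idnelo*).
The final sound of *gido* is /o/, which is a vowel, so the suffix is -lot, giving *gidolot*.
*tahif*: final sound = /f/, a voiceless consonant → -fed → *tahiffed*.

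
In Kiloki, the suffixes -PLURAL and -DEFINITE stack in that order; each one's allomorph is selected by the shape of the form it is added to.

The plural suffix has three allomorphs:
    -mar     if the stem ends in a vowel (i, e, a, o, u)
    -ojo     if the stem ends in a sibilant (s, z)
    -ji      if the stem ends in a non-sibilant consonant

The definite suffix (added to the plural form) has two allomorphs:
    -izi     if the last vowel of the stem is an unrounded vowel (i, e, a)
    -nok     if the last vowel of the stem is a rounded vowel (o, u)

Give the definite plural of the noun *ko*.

komarizi

Since the final sound of *ko* is /o/ (a vowel), it takes -mar, giving *komar*.
The plural form *komar*: last vowel = /a/, an unrounded vowel → -izi → *komarizi*.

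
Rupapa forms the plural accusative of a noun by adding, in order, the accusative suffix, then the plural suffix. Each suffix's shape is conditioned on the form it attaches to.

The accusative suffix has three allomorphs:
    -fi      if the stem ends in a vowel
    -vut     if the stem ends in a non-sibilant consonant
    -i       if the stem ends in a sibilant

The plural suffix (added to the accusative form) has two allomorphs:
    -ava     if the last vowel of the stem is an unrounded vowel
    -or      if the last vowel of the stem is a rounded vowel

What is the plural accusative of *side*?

sidefiava

The final sound of *side* is /e/, which is a vowel, so the accusative suffix is -fi, giving *sidefi*.
The last vowel of the accusative form *sidefi* is /i/, which is an unrounded vowel, so the plural suffix is -ava, giving *sidefiava*.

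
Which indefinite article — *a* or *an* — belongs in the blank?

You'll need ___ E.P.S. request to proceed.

an

The indefinite article is chosen by the initial *sound* of the following word, not its spelling.
The initialism *E.P.S.* is read letter by letter; the first letter, E, is pronounced /iː/, which begins with a vowel sound.
So the article is *an*: You'll need an E.P.S. request to proceed.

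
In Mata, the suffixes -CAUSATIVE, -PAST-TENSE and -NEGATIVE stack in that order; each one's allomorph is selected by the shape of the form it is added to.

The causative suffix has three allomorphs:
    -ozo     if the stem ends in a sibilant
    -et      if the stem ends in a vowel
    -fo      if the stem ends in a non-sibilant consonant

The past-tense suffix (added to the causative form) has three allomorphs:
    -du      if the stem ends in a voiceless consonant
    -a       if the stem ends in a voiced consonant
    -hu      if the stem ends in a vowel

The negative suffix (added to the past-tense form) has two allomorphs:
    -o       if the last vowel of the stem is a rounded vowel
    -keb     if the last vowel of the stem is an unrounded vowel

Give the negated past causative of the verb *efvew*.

*efvew* — final sound /w/ (a non-sibilant consonant) → -fo → *efvewfo*.
The causative form *efvewfo*: final sound = /o/, a vowel → -hu → *efvewfohu*.
Since the last vowel of the past-tense form *efvewfohu* is /u/ (a rounded vowel), it takes -o, giving *efvewfohuo*.

efvewfohuo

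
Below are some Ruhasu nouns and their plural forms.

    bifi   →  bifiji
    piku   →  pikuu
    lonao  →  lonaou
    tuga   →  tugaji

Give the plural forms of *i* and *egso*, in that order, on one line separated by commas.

iji, egsou

Looking at the last vowel of each stem: -u when the last vowel of the stem is a rounded vowel (*piku*, *lonao*); -ji when the last vowel of the stem is an unrounded vowel (*bifi*, *tuga*).
*i*: last vowel = /i/, an unrounded vowel → -ji → *iji*.
*egso* — last vowel /o/ (a rounded vowel) → -u → *egsou*.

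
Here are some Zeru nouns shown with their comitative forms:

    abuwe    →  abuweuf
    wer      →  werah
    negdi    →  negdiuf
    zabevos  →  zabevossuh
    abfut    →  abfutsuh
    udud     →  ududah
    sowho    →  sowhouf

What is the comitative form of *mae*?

The suffix is conditioned by the final sound: -suh when the stem ends in a voiceless consonant (*zabevos*, *abfut*); -ah when the stem ends in a voiced consonant (*wer*, *udud*); -uf when the stem ends in a vowel (*abuwe*, *negdi*, *sowho*).
The final sound of *mae* is /e/, which is a vowel, so the suffix is -uf, giving *maeuf*.

maeuf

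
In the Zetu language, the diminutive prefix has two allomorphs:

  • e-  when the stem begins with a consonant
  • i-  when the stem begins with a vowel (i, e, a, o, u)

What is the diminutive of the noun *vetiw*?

*vetiw*: first sound = /v/, a consonant → e- → *evetiw*.

evetiw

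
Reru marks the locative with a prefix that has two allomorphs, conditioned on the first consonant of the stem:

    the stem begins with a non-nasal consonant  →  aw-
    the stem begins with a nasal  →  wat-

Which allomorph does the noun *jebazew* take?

aw-

*jebazew*: first consonant = /j/, non-nasal → aw-.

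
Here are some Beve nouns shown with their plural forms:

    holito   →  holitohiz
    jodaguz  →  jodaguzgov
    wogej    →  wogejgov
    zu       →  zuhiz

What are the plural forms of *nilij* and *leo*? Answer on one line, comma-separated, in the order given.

nilijgov, leohiz

Looking at the final sound of each stem: -gov when the stem ends in a consonant (*jodaguz*, *wogej*); -hiz when the stem ends in a vowel (*holito*, *zu*).
Since the final sound of *nilij* is /j/ (a consonant), it takes -gov, giving *nilijgov*.
*leo* — final sound /o/ (a vowel) → -hiz → *leohiz*.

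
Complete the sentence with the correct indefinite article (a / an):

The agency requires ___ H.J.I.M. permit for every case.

an

The indefinite article is chosen by the initial *sound* of the following word, not its spelling.
The initialism *H.J.I.M.* is read letter by letter; the first letter, H, is pronounced /eɪtʃ/, which begins with a vowel sound.
So the article is *an*: The agency requires an H.J.I.M. permit for every case.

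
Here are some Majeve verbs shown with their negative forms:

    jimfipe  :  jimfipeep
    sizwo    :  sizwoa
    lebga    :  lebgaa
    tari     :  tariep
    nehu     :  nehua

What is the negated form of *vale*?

Looking at the last vowel of each stem: -ep when the last vowel of the stem is a front vowel (*jimfipe*, *tari*); -a when the last vowel of the stem is a back vowel (*sizwo*, *lebga*, *nehu*).
The last vowel of *vale* is /e/, which is a front vowel, so the suffix is -ep, giving *valeep*.

valeep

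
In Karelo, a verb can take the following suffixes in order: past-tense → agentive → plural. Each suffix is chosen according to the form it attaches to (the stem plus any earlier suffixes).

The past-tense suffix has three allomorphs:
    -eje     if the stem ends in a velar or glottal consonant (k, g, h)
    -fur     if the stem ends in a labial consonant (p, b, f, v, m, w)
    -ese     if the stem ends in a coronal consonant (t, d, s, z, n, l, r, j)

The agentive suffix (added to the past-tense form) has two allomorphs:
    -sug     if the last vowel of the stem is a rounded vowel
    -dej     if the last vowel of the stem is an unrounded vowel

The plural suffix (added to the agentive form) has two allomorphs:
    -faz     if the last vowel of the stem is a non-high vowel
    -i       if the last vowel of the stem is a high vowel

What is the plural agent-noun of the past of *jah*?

jahejedejfaz

*jah* — final consonant /h/ (velar/glottal) → -eje → *jaheje*.
The past-tense form *jaheje* — last vowel /e/ (an unrounded vowel) → -dej → *jahejedej*.
The last vowel of the agentive form *jahejedej* is /e/, which is a non-high vowel, so the plural suffix is -faz, giving *jahejedejfaz*.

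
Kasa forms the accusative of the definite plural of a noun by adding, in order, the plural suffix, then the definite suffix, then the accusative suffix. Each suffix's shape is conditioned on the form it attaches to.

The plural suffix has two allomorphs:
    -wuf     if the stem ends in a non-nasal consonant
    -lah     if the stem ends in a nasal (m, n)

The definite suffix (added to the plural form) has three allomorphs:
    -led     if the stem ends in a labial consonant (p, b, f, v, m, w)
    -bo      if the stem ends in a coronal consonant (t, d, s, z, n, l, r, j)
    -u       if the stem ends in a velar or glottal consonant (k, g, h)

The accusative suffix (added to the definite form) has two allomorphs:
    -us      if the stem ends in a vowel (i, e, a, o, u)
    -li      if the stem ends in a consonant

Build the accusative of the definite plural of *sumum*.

sumumlahuus

*sumum* — final consonant /m/ (a nasal) → -lah → *sumumlah*.
The plural form *sumumlah*: final consonant = /h/, velar/glottal → -u → *sumumlahu*.
The definite form *sumumlahu*: final sound = /u/, a vowel → -us → *sumumlahuus*.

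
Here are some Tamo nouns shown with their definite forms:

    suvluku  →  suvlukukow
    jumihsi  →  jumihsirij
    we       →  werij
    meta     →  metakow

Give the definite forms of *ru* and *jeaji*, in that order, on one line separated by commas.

Looking at the last vowel of each stem: -rij when the last vowel of the stem is a front vowel (*jumihsi*, *we*); -kow when the last vowel of the stem is a back vowel (*suvluku*, *meta*).
Since the last vowel of *ru* is /u/ (a back vowel), it takes -kow, giving *rukow*.
*jeaji* — last vowel /i/ (a front vowel) → -rij → *jeajirij*.

rukow, jeajirij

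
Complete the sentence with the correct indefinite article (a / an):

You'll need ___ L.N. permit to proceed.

an

The indefinite article is chosen by the initial *sound* of the following word, not its spelling.
The initialism *L.N.* is read letter by letter; the first letter, L, is pronounced /ɛl/, which begins with a vowel sound.
So the article is *an*: You'll need an L.N. permit to proceed.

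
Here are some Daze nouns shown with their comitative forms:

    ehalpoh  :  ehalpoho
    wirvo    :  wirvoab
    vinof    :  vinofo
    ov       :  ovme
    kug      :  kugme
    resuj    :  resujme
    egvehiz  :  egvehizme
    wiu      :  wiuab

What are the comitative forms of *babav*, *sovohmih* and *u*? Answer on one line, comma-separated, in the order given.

Looking at the final sound of each stem: -o when the stem ends in a voiceless consonant (*ehalpoh*, *vinof*); -me when the stem ends in a voiced consonant (*ov*, *kug*, *resuj*, *egvehiz*); -ab when the stem ends in a vowel (*wirvo*, *wiu*).
*babav*: final sound = /v/, a voiced consonant → -me → *babavme*.
Since the final sound of *sovohmih* is /h/ (a voiceless consonant), it takes -o, giving *sovohmiho*.
The final sound of *u* is /u/, which is a vowel, so the suffix is -ab, giving *uab*.

babavme, sovohmiho, uab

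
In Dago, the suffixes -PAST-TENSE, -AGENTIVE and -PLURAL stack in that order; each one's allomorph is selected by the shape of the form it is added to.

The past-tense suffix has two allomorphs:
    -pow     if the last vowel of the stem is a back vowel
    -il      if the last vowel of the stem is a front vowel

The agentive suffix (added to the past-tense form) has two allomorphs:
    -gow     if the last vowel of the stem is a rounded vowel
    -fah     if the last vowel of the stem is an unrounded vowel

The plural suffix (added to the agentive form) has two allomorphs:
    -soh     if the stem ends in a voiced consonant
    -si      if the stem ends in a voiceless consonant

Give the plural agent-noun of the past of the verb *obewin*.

*obewin* — last vowel /i/ (a front vowel) → -il → *obewinil*.
Since the last vowel of the past-tense form *obewinil* is /i/ (an unrounded vowel), it takes -fah, giving *obewinilfah*.
The agentive form *obewinilfah*: final consonant = /h/, voiceless → -si → *obewinilfahsi*.

obewinilfahsi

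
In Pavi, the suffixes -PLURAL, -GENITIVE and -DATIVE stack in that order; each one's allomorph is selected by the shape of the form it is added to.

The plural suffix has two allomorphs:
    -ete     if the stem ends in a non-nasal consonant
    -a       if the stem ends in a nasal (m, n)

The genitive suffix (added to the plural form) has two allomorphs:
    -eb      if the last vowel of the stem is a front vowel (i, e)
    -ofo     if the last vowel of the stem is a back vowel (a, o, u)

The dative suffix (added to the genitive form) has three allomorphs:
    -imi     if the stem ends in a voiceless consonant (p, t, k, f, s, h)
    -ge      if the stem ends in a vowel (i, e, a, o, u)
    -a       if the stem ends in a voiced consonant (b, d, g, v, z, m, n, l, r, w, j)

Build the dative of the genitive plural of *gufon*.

gufonaofoge

*gufon* — final consonant /n/ (a nasal) → -a → *gufona*.
The last vowel of the plural form *gufona* is /a/, which is a back vowel, so the genitive suffix is -ofo, giving *gufonaofo*.
The genitive form *gufonaofo*: final sound = /o/, a vowel → -ge → *gufonaofoge*.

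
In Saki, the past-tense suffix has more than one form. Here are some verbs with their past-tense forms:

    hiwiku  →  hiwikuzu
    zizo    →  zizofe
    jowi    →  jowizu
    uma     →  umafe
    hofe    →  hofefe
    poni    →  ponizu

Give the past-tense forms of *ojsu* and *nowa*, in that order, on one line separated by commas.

The pattern is height harmony: -zu when the last vowel of the stem is a high vowel (*hiwiku*, *jowi*, *poni*); -fe when the last vowel of the stem is a non-high vowel (*zizo*, *uma*, *hofe*).
*ojsu* — last vowel /u/ (a high vowel) → -zu → *ojsuzu*.
The last vowel of *nowa* is /a/, which is a non-high vowel, so the suffix is -fe, giving *nowafe*.

ojsuzu, nowafe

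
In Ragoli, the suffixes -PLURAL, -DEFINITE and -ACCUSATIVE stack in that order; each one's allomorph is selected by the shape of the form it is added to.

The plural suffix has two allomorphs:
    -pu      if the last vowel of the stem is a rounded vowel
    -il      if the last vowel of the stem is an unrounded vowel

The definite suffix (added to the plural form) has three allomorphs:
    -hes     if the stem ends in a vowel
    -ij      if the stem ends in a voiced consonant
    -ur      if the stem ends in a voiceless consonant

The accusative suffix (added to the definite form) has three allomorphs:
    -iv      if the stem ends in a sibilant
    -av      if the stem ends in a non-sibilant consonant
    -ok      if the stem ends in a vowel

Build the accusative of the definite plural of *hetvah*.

Since the last vowel of *hetvah* is /a/ (an unrounded vowel), it takes -il, giving *hetvahil*.
The final sound of the plural form *hetvahil* is /l/, which is a voiced consonant, so the definite suffix is -ij, giving *hetvahilij*.
The final sound of the definite form *hetvahilij* is /j/, which is a non-sibilant consonant, so the accusative suffix is -av, giving *hetvahilijav*.

hetvahilijav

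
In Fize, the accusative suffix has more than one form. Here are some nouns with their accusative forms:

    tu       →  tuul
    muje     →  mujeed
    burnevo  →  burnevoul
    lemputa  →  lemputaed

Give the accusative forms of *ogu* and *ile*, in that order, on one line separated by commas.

The suffix is conditioned by the last vowel: -ul when the last vowel of the stem is a rounded vowel (*tu*, *burnevo*); -ed when the last vowel of the stem is an unrounded vowel (*muje*, *lemputa*).
The last vowel of *ogu* is /u/, which is a rounded vowel, so the suffix is -ul, giving *oguul*.
*ile* — last vowel /e/ (an unrounded vowel) → -ed → *ileed*.

oguul, ileed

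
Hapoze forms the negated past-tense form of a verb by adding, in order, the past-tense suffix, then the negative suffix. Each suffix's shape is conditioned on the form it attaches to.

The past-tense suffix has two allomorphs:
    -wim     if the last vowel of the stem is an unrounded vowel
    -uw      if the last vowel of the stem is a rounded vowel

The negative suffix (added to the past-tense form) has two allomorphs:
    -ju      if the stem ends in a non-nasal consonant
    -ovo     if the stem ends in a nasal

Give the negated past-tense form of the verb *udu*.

*udu*: last vowel = /u/, a rounded vowel → -uw → *uduuw*.
The past-tense form *uduuw* — final consonant /w/ (non-nasal) → -ju → *uduuwju*.

uduuwju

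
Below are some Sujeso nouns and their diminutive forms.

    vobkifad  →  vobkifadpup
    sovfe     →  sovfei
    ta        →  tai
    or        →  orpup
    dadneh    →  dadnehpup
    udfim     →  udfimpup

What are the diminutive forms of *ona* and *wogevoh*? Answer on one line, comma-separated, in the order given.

onai, wogevohpup

The alternation tracks the final sound of the stem — -pup when the stem ends in a consonant (*vobkifad*, *or*, *dadneh*, *udfim*); -i when the stem ends in a vowel (*sovfe*, *ta*).
Since the final sound of *ona* is /a/ (a vowel), it takes -i, giving *onai*.
The final sound of *wogevoh* is /h/, which is a consonant, so the suffix is -pup, giving *wogevohpup*.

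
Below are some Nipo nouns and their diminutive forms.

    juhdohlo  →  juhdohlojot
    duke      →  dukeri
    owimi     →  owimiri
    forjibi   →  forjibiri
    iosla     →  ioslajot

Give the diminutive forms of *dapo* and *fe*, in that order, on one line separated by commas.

dapojot, feri

The alternation tracks the last vowel of the stem — -ri when the last vowel of the stem is a front vowel (*duke*, *owimi*, *forjibi*); -jot when the last vowel of the stem is a back vowel (*juhdohlo*, *iosla*).
*dapo*: last vowel = /o/, a back vowel → -jot → *dapojot*.
The last vowel of *fe* is /e/, which is a front vowel, so the suffix is -ri, giving *feri*.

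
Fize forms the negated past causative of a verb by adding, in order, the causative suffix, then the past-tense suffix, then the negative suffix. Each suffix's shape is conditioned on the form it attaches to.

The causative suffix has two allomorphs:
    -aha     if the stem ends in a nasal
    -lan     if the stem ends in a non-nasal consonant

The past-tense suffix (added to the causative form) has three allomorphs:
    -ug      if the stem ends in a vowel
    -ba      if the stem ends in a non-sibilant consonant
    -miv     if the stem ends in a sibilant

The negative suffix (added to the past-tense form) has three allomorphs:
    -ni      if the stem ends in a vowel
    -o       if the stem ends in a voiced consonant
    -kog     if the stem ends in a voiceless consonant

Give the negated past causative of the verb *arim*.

The final consonant of *arim* is /m/, which is a nasal, so the causative suffix is -aha, giving *arimaha*.
Since the final sound of the causative form *arimaha* is /a/ (a vowel), it takes -ug, giving *arimahaug*.
The past-tense form *arimahaug* — final sound /g/ (a voiced consonant) → -o → *arimahaugo*.

arimahaugo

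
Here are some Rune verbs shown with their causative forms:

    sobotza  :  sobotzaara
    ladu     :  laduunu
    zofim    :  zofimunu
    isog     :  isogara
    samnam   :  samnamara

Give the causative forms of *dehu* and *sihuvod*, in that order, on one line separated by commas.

dehuunu, sihuvodara

The pattern is height harmony: -unu when the last vowel of the stem is a high vowel (*ladu*, *zofim*); -ara when the last vowel of the stem is a non-high vowel (*sobotza*, *isog*, *samnam*).
Since the last vowel of *dehu* is /u/ (a high vowel), it takes -unu, giving *dehuunu*.
*sihuvod*: last vowel = /o/, a non-high vowel → -ara → *sihuvodara*.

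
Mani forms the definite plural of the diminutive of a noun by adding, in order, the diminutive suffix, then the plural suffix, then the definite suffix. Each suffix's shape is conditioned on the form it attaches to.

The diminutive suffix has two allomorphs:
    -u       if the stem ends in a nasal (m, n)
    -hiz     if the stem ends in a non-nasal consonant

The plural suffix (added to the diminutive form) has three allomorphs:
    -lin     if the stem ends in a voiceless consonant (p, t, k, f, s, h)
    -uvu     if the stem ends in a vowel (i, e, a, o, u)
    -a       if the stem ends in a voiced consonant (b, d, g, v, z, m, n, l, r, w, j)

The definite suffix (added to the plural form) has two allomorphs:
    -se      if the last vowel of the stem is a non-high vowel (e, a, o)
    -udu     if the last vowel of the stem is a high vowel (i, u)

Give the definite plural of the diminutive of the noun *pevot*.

pevothizase

*pevot*: final consonant = /t/, non-nasal → -hiz → *pevothiz*.
The final sound of the diminutive form *pevothiz* is /z/, which is a voiced consonant, so the plural suffix is -a, giving *pevothiza*.
The last vowel of the plural form *pevothiza* is /a/, which is a non-high vowel, so the definite suffix is -se, giving *pevothizase*.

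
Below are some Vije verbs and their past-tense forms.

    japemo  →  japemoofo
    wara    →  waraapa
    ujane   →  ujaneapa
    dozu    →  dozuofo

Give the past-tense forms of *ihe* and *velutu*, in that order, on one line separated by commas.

iheapa, velutuofo

The pattern is rounding harmony: -ofo when the last vowel of the stem is a rounded vowel (*japemo*, *dozu*); -apa when the last vowel of the stem is an unrounded vowel (*wara*, *ujane*).
Since the last vowel of *ihe* is /e/ (an unrounded vowel), it takes -apa, giving *iheapa*.
*velutu* — last vowel /u/ (a rounded vowel) → -ofo → *velutuofo*.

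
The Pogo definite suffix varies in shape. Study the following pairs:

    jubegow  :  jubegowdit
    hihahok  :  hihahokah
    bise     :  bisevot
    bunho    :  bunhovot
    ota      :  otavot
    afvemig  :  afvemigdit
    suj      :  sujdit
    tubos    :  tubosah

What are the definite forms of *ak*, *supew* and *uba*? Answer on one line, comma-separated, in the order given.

akah, supewdit, ubavot

The pattern is voicing of the final sound: -ah when the stem ends in a voiceless consonant (*hihahok*, *tubos*); -dit when the stem ends in a voiced consonant (*jubegow*, *afvemig*, *suj*); -vot when the stem ends in a vowel (*bise*, *bunho*, *ota*).
The final sound of *ak* is /k/, which is a voiceless consonant, so the suffix is -ah, giving *akah*.
*supew*: final sound = /w/, a voiced consonant → -dit → *supewdit*.
The final sound of *uba* is /a/, which is a vowel, so the suffix is -vot, giving *ubavot*.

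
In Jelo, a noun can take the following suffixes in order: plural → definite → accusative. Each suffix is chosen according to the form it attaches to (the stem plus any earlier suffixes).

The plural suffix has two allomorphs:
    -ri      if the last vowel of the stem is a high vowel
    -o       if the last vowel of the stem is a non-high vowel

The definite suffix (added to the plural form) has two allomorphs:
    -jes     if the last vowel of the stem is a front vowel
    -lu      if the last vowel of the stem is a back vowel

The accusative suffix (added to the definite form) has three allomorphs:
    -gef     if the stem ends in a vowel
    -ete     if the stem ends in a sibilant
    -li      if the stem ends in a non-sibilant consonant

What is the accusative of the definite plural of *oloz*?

*oloz*: last vowel = /o/, a non-high vowel → -o → *olozo*.
Since the last vowel of the plural form *olozo* is /o/ (a back vowel), it takes -lu, giving *olozolu*.
The definite form *olozolu* — final sound /u/ (a vowel) → -gef → *olozolugef*.

olozolugef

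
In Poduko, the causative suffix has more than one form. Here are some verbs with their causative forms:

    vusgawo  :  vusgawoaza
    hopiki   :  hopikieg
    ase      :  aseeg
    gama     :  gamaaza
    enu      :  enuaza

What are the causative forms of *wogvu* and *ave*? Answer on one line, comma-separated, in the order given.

wogvuaza, aveeg

The alternation tracks the last vowel of the stem — -eg when the last vowel of the stem is a front vowel (*hopiki*, *ase*); -aza when the last vowel of the stem is a back vowel (*vusgawo*, *gama*, *enu*).
*wogvu* — last vowel /u/ (a back vowel) → -aza → *wogvuaza*.
*ave* — last vowel /e/ (a front vowel) → -eg → *aveeg*.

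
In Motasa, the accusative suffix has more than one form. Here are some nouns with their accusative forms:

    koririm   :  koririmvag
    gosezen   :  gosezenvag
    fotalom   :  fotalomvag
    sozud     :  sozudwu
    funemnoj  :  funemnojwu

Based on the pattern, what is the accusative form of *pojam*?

The alternation tracks the final consonant of the stem — -vag when the stem ends in a nasal (*koririm*, *gosezen*, *fotalom*); -wu when the stem ends in a non-nasal consonant (*sozud*, *funemnoj*).
Since the final consonant of *pojam* is /m/ (a nasal), it takes -vag, giving *pojamvag*.

pojamvag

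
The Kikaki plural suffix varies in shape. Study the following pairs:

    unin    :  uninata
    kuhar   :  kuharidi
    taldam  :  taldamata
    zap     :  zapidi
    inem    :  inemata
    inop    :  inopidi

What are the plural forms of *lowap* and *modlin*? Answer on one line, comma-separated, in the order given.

lowapidi, modlinata

The pattern is nasality of the final consonant: -ata when the stem ends in a nasal (*unin*, *taldam*, *inem*); -idi when the stem ends in a non-nasal consonant (*kuhar*, *zap*, *inop*).
Since the final consonant of *lowap* is /p/ (non-nasal), it takes -idi, giving *lowapidi*.
Since the final consonant of *modlin* is /n/ (a nasal), it takes -ata, giving *modlinata*.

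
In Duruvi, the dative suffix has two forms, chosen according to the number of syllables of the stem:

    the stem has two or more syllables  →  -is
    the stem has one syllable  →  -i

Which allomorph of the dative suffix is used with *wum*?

*wum* (one syllable) → -i.

-i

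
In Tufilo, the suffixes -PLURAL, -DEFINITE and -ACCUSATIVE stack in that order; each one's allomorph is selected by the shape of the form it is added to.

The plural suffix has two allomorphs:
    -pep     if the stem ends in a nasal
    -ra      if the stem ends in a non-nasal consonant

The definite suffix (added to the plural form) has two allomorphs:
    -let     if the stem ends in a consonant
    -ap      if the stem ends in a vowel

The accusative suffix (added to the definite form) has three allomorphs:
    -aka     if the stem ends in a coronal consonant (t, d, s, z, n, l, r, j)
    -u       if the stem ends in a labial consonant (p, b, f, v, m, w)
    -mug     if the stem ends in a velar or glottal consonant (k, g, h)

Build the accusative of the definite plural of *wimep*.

wimepraapu

*wimep*: final consonant = /p/, non-nasal → -ra → *wimepra*.
Since the final sound of the plural form *wimepra* is /a/ (a vowel), it takes -ap, giving *wimepraap*.
The definite form *wimepraap* — final consonant /p/ (labial) → -u → *wimepraapu*.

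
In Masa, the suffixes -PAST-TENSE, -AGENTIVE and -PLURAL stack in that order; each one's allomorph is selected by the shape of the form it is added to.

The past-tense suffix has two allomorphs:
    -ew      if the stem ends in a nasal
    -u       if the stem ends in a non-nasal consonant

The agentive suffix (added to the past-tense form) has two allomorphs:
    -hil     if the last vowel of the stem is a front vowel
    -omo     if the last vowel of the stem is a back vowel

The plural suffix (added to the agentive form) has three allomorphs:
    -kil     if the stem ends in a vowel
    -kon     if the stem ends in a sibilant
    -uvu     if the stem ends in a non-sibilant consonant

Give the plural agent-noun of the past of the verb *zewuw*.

*zewuw*: final consonant = /w/, non-nasal → -u → *zewuwu*.
The past-tense form *zewuwu*: last vowel = /u/, a back vowel → -omo → *zewuwuomo*.
The agentive form *zewuwuomo* — final sound /o/ (a vowel) → -kil → *zewuwuomokil*.

zewuwuomokil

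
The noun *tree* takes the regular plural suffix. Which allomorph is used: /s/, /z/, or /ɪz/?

The stem *tree* ends in a voiced non-sibilant sound.
The plural suffix surfaces as /ɪz/ after sibilants, /s/ after other voiceless consonants, and /z/ after other voiced sounds.
So the plural -s on *tree* is pronounced /z/.

/z/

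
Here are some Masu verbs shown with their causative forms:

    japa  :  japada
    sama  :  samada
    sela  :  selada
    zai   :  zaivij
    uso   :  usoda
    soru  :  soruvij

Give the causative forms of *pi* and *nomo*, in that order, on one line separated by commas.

The suffix is conditioned by the last vowel: -vij when the last vowel of the stem is a high vowel (*zai*, *soru*); -da when the last vowel of the stem is a non-high vowel (*japa*, *sama*, *sela*, *uso*).
*pi* — last vowel /i/ (a high vowel) → -vij → *pivij*.
*nomo*: last vowel = /o/, a non-high vowel → -da → *nomoda*.

pivij, nomoda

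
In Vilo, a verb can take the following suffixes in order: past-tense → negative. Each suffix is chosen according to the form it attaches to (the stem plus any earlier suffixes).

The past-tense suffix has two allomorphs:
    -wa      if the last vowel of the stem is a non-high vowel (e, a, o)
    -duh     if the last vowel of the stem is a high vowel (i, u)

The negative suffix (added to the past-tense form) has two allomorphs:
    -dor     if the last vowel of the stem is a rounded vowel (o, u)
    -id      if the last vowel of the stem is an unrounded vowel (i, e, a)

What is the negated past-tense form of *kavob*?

The last vowel of *kavob* is /o/, which is a non-high vowel, so the past-tense suffix is -wa, giving *kavobwa*.
Since the last vowel of the past-tense form *kavobwa* is /a/ (an unrounded vowel), it takes -id, giving *kavobwaid*.

kavobwaid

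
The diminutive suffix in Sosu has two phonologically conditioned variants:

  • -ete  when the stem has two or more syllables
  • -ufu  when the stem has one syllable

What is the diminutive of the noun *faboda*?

*faboda* (3 syllables) → -ete → *fabodaete*.

fabodaete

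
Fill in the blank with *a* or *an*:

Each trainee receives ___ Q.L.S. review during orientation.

a

The indefinite article is chosen by the initial *sound* of the following word, not its spelling.
The initialism *Q.L.S.* is read letter by letter; the first letter, Q, is pronounced /kjuː/, which begins with a consonant sound.
So the article is *a*: Each trainee receives a Q.L.S. review during orientation.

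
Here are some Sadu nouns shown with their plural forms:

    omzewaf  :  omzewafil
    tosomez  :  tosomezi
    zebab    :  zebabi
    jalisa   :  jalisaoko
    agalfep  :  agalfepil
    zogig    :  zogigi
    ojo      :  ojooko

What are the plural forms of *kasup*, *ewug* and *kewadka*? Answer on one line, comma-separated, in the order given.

kasupil, ewugi, kewadkaoko

The pattern is voicing of the final sound: -il when the stem ends in a voiceless consonant (*omzewaf*, *agalfep*); -i when the stem ends in a voiced consonant (*tosomez*, *zebab*, *zogig*); -oko when the stem ends in a vowel (*jalisa*, *ojo*).
The final sound of *kasup* is /p/, which is a voiceless consonant, so the suffix is -il, giving *kasupil*.
Since the final sound of *ewug* is /g/ (a voiced consonant), it takes -i, giving *ewugi*.
*kewadka* — final sound /a/ (a vowel) → -oko → *kewadkaoko*.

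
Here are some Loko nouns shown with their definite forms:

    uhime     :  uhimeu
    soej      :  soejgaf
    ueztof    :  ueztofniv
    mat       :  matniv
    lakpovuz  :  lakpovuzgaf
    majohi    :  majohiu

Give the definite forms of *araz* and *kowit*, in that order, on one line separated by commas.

arazgaf, kowitniv

The suffix is conditioned by the final sound: -niv when the stem ends in a voiceless consonant (*ueztof*, *mat*); -gaf when the stem ends in a voiced consonant (*soej*, *lakpovuz*); -u when the stem ends in a vowel (*uhime*, *majohi*).
*araz* — final sound /z/ (a voiced consonant) → -gaf → *arazgaf*.
*kowit* — final sound /t/ (a voiceless consonant) → -niv → *kowitniv*.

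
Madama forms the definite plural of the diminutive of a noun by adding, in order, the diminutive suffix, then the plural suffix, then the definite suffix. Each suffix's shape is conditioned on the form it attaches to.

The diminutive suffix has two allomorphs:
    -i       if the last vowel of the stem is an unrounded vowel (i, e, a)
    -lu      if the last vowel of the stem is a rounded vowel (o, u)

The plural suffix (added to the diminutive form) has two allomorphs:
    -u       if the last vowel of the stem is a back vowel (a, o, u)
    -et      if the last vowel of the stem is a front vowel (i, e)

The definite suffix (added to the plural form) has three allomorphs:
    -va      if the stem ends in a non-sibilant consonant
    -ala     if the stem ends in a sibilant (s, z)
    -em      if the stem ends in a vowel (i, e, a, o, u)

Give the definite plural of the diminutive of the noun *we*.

The last vowel of *we* is /e/, which is an unrounded vowel, so the diminutive suffix is -i, giving *wei*.
The diminutive form *wei* — last vowel /i/ (a front vowel) → -et → *weiet*.
Since the final sound of the plural form *weiet* is /t/ (a non-sibilant consonant), it takes -va, giving *weietva*.

weietva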